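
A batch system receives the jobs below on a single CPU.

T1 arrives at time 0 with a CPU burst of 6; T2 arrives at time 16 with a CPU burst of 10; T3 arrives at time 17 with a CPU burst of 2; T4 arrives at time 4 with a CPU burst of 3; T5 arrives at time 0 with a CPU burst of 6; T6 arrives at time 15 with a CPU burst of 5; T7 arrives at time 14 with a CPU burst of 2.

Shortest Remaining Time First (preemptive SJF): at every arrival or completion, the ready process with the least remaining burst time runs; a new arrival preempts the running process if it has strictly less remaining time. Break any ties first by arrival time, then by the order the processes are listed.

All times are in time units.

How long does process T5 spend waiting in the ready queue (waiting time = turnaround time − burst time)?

9

Gantt: | T1 0-6 | T4 6-9 | T5 9-15 | T7 15-17 | T3 17-19 | T6 19-24 | T2 24-34 |
Completion: T1=6  T2=34  T3=19  T4=9  T5=15  T6=24  T7=17
Waiting(T5) = turnaround − burst = 15 − 6 = 9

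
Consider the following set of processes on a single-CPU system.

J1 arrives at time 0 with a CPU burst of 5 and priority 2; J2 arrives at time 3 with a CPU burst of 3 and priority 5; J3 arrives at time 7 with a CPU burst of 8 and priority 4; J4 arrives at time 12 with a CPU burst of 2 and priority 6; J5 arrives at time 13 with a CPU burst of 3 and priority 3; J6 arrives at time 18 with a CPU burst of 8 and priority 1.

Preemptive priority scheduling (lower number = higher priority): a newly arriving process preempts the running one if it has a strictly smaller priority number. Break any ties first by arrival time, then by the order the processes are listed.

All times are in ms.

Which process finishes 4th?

J6

Schedule: | J1 0-5 | J2 5-7 | J3 7-13 | J5 13-16 | J3 16-18 | J6 18-26 | J2 26-27 | J4 27-29 |
Completion: J1=5  J2=27  J3=18  J4=29  J5=16  J6=26
Finish order: J1 → J5 → J3 → J6 → J2 → J4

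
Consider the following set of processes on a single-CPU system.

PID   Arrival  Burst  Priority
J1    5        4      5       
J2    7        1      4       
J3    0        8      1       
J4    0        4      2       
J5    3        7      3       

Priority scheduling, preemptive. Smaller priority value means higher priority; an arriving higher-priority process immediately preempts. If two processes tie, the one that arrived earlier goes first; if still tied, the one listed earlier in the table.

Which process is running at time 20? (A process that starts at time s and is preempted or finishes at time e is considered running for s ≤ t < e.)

J1

Gantt: | J3 0-8 | J4 8-12 | J5 12-19 | J2 19-20 | J1 20-24 |
Completion: J1=24  J2=20  J3=8  J4=12  J5=19
Turnaround (C−A): J1=19  J2=13  J3=8  J4=12  J5=16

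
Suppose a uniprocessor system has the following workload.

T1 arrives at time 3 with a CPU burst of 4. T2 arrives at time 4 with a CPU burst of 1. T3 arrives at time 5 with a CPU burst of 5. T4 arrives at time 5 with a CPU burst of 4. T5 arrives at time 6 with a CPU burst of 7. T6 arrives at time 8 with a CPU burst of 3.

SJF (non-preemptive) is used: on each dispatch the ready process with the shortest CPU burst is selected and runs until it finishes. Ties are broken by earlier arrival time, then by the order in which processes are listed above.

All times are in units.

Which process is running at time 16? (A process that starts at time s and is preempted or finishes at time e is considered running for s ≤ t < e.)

Gantt: | idle 0-3 | T1 3-7 | T2 7-8 | T6 8-11 | T4 11-15 | T3 15-20 | T5 20-27 |
Completion: T1=7  T2=8  T3=20  T4=15  T5=27  T6=11
Turnaround (C−A): T1=4  T2=4  T3=15  T4=10  T5=21  T6=3

T3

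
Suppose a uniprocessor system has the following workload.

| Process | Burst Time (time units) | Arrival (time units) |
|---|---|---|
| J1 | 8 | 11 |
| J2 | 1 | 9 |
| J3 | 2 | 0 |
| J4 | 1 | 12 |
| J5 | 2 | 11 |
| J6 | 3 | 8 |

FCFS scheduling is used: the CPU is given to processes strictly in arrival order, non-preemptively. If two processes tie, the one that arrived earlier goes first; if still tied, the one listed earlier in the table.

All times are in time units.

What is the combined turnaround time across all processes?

Timeline: | J3 0-2 | idle 2-8 | J6 8-11 | J2 11-12 | J1 12-20 | J5 20-22 | J4 22-23 |
Completion: J1=20  J2=12  J3=2  J4=23  J5=22  J6=11
Turnaround = completion − arrival: J1=9, J2=3, J3=2, J4=11, J5=11, J6=3
Total turnaround = 9 + 3 + 2 + 11 + 11 + 3 = 39

39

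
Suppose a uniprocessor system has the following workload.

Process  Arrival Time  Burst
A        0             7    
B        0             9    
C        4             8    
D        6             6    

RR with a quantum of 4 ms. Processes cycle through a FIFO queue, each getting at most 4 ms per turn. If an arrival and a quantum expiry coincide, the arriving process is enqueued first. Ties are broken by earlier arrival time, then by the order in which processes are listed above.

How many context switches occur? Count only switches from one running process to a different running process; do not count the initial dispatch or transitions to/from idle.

Gantt: | A 0-4 | B 4-8 | C 8-12 | A 12-15 | D 15-19 | B 19-23 | C 23-27 | D 27-29 | B 29-30 |
Completion: A=15  B=30  C=27  D=29
Turnaround (C−A): A=15  B=30  C=23  D=23

8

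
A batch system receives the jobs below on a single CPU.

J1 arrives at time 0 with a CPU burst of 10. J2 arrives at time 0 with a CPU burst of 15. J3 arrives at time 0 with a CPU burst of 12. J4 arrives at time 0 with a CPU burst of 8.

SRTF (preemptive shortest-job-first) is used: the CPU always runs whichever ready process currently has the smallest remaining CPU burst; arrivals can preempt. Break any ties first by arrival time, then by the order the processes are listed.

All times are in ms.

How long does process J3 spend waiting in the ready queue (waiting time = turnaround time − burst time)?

Schedule: | J4 0-8 | J1 8-18 | J3 18-30 | J2 30-45 |
Completion: J1=18  J2=45  J3=30  J4=8
Turnaround (C−A): J1=18  J2=45  J3=30  J4=8
Waiting(J3) = turnaround − burst = 30 − 12 = 18

18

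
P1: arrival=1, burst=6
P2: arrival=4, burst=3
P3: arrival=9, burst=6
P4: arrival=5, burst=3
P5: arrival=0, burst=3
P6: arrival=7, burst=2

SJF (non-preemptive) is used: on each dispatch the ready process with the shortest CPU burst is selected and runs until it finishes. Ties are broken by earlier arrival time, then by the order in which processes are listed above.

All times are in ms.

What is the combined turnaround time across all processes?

51

Schedule: | P5 0-3 | P1 3-9 | P6 9-11 | P2 11-14 | P4 14-17 | P3 17-23 |
Completion: P1=9  P2=14  P3=23  P4=17  P5=3  P6=11
Turnaround (C−A): P1=8  P2=10  P3=14  P4=12  P5=3  P6=4
Turnaround = completion − arrival: P1=8, P2=10, P3=14, P4=12, P5=3, P6=4
Total turnaround = 8 + 10 + 14 + 12 + 3 + 4 = 51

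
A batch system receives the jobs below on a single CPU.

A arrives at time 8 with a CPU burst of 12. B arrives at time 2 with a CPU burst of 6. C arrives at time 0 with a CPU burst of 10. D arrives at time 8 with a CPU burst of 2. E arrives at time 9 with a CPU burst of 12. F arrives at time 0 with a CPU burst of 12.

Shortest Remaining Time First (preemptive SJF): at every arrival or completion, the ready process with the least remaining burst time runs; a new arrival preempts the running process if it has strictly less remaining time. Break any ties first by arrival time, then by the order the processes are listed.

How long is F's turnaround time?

Schedule: | C 0-2 | B 2-8 | D 8-10 | C 10-18 | F 18-30 | A 30-42 | E 42-54 |
Completion: A=42  B=8  C=18  D=10  E=54  F=30
Turnaround (C−A): A=34  B=6  C=18  D=2  E=45  F=30
Turnaround(F) = completion − arrival = 30 − 0 = 30

30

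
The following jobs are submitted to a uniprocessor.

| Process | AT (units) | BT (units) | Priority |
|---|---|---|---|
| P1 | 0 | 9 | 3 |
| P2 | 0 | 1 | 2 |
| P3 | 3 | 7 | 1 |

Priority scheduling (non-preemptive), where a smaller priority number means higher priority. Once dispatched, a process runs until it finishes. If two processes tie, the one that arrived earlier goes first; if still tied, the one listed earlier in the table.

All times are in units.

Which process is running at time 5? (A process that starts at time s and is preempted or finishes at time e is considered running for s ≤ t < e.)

P1

Schedule: | P2 0-1 | P1 1-10 | P3 10-17 |
Completion: P1=10  P2=1  P3=17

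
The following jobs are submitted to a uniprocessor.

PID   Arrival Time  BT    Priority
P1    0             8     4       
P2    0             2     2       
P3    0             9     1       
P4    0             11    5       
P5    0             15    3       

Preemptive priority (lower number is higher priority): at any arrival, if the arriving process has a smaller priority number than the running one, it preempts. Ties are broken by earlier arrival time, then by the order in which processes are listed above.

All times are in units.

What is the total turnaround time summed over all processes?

Schedule: | P3 0-9 | P2 9-11 | P5 11-26 | P1 26-34 | P4 34-45 |
Completion: P1=34  P2=11  P3=9  P4=45  P5=26
Turnaround (C−A): P1=34  P2=11  P3=9  P4=45  P5=26
Turnaround = completion − arrival: P1=34, P2=11, P3=9, P4=45, P5=26
Total turnaround = 34 + 11 + 9 + 45 + 26 = 125

125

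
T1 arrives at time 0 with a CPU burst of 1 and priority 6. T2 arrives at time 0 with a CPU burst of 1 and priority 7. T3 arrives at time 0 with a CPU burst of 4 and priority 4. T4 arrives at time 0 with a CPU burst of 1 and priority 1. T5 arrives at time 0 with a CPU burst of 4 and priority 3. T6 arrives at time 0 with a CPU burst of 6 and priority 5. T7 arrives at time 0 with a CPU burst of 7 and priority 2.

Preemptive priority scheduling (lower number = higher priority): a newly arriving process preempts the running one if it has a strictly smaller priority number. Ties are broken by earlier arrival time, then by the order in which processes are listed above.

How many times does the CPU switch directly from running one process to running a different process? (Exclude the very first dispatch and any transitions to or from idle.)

6

Gantt: | T4 0-1 | T7 1-8 | T5 8-12 | T3 12-16 | T6 16-22 | T1 22-23 | T2 23-24 |
Completion: T1=23  T2=24  T3=16  T4=1  T5=12  T6=22  T7=8
Turnaround (C−A): T1=23  T2=24  T3=16  T4=1  T5=12  T6=22  T7=8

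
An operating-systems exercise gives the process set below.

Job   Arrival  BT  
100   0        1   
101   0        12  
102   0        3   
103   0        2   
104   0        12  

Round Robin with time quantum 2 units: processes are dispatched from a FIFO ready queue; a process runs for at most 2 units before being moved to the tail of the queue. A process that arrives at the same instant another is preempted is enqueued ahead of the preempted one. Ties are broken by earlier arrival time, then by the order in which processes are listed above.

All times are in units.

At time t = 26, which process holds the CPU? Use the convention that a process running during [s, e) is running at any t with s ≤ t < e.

Timeline: | 100 0-1 | 101 1-3 | 102 3-5 | 103 5-7 | 104 7-9 | 101 9-11 | 102 11-12 | 104 12-14 | 101 14-16 | 104 16-18 | 101 18-20 | 104 20-22 | 101 22-24 | 104 24-26 | 101 26-28 | 104 28-30 |
Completion: 100=1  101=28  102=12  103=7  104=30

101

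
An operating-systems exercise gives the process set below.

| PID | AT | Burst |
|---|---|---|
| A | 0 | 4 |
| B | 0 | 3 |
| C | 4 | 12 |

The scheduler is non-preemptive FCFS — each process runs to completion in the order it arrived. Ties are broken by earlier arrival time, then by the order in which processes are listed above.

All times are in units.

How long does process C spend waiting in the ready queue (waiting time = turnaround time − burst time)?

3

Schedule: | A 0-4 | B 4-7 | C 7-19 |
Completion: A=4  B=7  C=19
Waiting(C) = turnaround − burst = 15 − 12 = 3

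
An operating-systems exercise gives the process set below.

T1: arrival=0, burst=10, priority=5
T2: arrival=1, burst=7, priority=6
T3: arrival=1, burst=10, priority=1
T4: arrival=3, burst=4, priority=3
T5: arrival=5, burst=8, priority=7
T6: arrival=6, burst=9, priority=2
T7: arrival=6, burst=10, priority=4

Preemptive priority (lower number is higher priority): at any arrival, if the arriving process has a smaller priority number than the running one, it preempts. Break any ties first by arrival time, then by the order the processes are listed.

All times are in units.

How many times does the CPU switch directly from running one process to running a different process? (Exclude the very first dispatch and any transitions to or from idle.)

Schedule: | T1 0-1 | T3 1-11 | T6 11-20 | T4 20-24 | T7 24-34 | T1 34-43 | T2 43-50 | T5 50-58 |
Completion: T1=43  T2=50  T3=11  T4=24  T5=58  T6=20  T7=34
Turnaround (C−A): T1=43  T2=49  T3=10  T4=21  T5=53  T6=14  T7=28

7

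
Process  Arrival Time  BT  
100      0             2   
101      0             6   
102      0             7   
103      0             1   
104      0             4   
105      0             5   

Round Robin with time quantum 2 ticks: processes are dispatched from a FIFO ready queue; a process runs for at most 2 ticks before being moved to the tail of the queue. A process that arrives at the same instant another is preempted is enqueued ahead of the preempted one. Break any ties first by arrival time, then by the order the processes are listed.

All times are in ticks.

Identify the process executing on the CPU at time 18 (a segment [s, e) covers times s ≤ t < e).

105

Schedule: | 100 0-2 | 101 2-4 | 102 4-6 | 103 6-7 | 104 7-9 | 105 9-11 | 101 11-13 | 102 13-15 | 104 15-17 | 105 17-19 | 101 19-21 | 102 21-23 | 105 23-24 | 102 24-25 |
Completion: 100=2  101=21  102=25  103=7  104=17  105=24
Turnaround (C−A): 100=2  101=21  102=25  103=7  104=17  105=24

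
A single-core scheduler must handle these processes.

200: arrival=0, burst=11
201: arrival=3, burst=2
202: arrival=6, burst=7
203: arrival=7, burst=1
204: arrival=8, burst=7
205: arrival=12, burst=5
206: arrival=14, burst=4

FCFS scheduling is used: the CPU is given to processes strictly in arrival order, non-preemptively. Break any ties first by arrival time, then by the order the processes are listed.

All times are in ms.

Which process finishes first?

Gantt: | 200 0-11 | 201 11-13 | 202 13-20 | 203 20-21 | 204 21-28 | 205 28-33 | 206 33-37 |
Completion: 200=11  201=13  202=20  203=21  204=28  205=33  206=37
Turnaround (C−A): 200=11  201=10  202=14  203=14  204=20  205=21  206=23
Finish order: 200 → 201 → 202 → 203 → 204 → 205 → 206

200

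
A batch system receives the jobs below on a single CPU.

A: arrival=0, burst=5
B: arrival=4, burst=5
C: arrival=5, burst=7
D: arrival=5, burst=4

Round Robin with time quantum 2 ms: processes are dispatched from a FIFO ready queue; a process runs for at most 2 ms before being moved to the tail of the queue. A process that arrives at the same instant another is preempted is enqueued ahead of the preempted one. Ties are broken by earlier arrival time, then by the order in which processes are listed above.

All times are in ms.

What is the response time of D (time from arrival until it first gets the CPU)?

4

Timeline: | A 0-4 | B 4-6 | A 6-7 | C 7-9 | D 9-11 | B 11-13 | C 13-15 | D 15-17 | B 17-18 | C 18-21 |
Completion: A=7  B=18  C=21  D=17
Response(D) = first start − arrival = 9 − 5 = 4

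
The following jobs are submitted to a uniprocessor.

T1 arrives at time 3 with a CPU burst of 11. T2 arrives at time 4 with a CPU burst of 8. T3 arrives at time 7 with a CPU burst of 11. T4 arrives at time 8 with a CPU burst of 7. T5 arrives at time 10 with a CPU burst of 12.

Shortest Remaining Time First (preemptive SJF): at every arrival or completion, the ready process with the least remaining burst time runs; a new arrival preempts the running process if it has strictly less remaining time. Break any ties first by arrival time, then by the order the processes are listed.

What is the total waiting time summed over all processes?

Schedule: | idle 0-3 | T1 3-4 | T2 4-12 | T4 12-19 | T1 19-29 | T3 29-40 | T5 40-52 |
Completion: T1=29  T2=12  T3=40  T4=19  T5=52
Waiting = turnaround − burst: T1=15, T2=0, T3=22, T4=4, T5=30
Total waiting = 15 + 0 + 22 + 4 + 30 = 71

71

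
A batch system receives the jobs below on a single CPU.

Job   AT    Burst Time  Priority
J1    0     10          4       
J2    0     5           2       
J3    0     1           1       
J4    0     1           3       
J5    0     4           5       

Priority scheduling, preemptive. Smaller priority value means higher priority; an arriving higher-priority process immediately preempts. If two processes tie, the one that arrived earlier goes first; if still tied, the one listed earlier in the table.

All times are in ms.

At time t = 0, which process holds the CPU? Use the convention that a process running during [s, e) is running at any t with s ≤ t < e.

J3

Timeline: | J3 0-1 | J2 1-6 | J4 6-7 | J1 7-17 | J5 17-21 |
Completion: J1=17  J2=6  J3=1  J4=7  J5=21
Turnaround (C−A): J1=17  J2=6  J3=1  J4=7  J5=21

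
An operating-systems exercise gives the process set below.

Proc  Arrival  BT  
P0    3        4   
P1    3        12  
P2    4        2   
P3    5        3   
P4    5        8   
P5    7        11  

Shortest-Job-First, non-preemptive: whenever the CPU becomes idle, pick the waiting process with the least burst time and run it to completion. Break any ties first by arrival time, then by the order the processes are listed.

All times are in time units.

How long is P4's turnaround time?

15

Timeline: | idle 0-3 | P0 3-7 | P2 7-9 | P3 9-12 | P4 12-20 | P5 20-31 | P1 31-43 |
Completion: P0=7  P1=43  P2=9  P3=12  P4=20  P5=31
Turnaround (C−A): P0=4  P1=40  P2=5  P3=7  P4=15  P5=24
Turnaround(P4) = completion − arrival = 20 − 5 = 15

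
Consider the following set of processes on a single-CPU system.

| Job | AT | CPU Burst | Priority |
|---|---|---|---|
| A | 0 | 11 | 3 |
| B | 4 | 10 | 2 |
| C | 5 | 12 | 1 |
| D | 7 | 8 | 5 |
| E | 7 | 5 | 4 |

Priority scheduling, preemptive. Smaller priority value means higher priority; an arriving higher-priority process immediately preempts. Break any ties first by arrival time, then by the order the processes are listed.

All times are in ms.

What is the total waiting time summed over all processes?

91

Gantt: | A 0-4 | B 4-5 | C 5-17 | B 17-26 | A 26-33 | E 33-38 | D 38-46 |
Completion: A=33  B=26  C=17  D=46  E=38
Waiting = turnaround − burst: A=22, B=12, C=0, D=31, E=26
Total waiting = 22 + 12 + 0 + 31 + 26 = 91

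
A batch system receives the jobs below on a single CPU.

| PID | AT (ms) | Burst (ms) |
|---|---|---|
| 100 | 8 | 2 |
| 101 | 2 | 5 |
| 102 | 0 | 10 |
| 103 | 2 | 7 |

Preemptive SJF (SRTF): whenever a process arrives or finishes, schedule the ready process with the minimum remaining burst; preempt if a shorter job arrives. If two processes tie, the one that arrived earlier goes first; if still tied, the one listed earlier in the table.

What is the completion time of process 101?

Schedule: | 102 0-2 | 101 2-7 | 103 7-8 | 100 8-10 | 103 10-16 | 102 16-24 |
Completion: 100=10  101=7  102=24  103=16
Turnaround (C−A): 100=2  101=5  102=24  103=14

7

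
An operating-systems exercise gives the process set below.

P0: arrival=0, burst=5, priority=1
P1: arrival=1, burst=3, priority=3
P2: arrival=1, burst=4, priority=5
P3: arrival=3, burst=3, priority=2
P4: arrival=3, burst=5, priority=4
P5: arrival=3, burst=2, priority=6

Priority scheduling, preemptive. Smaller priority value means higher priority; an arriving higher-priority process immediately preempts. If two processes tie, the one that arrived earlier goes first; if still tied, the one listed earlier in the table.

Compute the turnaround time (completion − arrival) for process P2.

19

Schedule: | P0 0-5 | P3 5-8 | P1 8-11 | P4 11-16 | P2 16-20 | P5 20-22 |
Completion: P0=5  P1=11  P2=20  P3=8  P4=16  P5=22
Turnaround(P2) = completion − arrival = 20 − 1 = 19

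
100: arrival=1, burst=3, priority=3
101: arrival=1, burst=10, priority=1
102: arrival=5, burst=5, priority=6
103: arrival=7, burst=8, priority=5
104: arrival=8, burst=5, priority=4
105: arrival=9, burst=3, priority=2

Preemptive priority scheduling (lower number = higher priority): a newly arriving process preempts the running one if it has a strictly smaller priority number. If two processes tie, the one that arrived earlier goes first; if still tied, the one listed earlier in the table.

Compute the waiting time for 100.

Schedule: | idle 0-1 | 101 1-11 | 105 11-14 | 100 14-17 | 104 17-22 | 103 22-30 | 102 30-35 |
Completion: 100=17  101=11  102=35  103=30  104=22  105=14
Turnaround (C−A): 100=16  101=10  102=30  103=23  104=14  105=5
Waiting(100) = turnaround − burst = 16 − 3 = 13

13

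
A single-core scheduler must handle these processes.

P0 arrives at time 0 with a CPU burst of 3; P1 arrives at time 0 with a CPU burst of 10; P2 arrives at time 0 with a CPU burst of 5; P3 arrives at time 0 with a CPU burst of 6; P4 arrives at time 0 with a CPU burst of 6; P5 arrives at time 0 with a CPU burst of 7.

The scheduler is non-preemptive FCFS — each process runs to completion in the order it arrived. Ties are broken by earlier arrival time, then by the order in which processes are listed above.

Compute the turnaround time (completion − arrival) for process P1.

Timeline: | P0 0-3 | P1 3-13 | P2 13-18 | P3 18-24 | P4 24-30 | P5 30-37 |
Completion: P0=3  P1=13  P2=18  P3=24  P4=30  P5=37
Turnaround(P1) = completion − arrival = 13 − 0 = 13

13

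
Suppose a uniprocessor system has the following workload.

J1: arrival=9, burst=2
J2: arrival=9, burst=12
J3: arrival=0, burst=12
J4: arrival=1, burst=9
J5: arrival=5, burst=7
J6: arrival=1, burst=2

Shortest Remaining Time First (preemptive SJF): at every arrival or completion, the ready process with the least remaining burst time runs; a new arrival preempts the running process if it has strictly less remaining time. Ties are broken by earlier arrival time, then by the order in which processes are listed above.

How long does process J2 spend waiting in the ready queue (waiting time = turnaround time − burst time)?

23

Timeline: | J3 0-1 | J6 1-3 | J4 3-9 | J1 9-11 | J4 11-14 | J5 14-21 | J3 21-32 | J2 32-44 |
Completion: J1=11  J2=44  J3=32  J4=14  J5=21  J6=3
Turnaround (C−A): J1=2  J2=35  J3=32  J4=13  J5=16  J6=2
Waiting(J2) = turnaround − burst = 35 − 12 = 23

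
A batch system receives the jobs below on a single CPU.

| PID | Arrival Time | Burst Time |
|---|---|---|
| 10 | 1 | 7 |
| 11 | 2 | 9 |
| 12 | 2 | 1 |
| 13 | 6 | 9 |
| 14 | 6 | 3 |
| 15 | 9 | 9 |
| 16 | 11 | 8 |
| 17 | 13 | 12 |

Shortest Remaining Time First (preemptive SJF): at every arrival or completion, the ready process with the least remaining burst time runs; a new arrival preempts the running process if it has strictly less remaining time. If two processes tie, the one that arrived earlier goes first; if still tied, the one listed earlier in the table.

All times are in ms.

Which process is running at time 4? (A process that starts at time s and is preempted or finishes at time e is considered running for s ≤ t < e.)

10

Schedule: | idle 0-1 | 10 1-2 | 12 2-3 | 10 3-9 | 14 9-12 | 16 12-20 | 11 20-29 | 13 29-38 | 15 38-47 | 17 47-59 |
Completion: 10=9  11=29  12=3  13=38  14=12  15=47  16=20  17=59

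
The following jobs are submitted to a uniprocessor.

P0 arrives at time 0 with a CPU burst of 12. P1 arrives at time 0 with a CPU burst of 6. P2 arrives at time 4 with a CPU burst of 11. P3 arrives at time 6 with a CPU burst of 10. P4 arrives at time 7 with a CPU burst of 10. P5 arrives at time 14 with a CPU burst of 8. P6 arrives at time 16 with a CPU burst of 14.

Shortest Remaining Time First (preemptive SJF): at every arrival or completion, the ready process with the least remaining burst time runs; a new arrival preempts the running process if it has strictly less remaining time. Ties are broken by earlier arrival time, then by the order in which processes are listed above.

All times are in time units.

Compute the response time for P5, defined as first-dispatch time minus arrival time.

Schedule: | P1 0-6 | P3 6-16 | P5 16-24 | P4 24-34 | P2 34-45 | P0 45-57 | P6 57-71 |
Completion: P0=57  P1=6  P2=45  P3=16  P4=34  P5=24  P6=71
Response(P5) = first start − arrival = 16 − 14 = 2

2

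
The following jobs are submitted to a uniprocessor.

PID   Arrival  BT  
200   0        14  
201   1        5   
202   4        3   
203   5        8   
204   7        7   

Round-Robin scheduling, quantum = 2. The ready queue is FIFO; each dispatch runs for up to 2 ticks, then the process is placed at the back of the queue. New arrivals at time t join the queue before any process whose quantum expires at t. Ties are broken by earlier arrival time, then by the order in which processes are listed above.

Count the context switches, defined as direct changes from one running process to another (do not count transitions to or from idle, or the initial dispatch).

19

Schedule: | 200 0-2 | 201 2-4 | 200 4-6 | 202 6-8 | 201 8-10 | 203 10-12 | 200 12-14 | 204 14-16 | 202 16-17 | 201 17-18 | 203 18-20 | 200 20-22 | 204 22-24 | 203 24-26 | 200 26-28 | 204 28-30 | 203 30-32 | 200 32-34 | 204 34-35 | 200 35-37 |
Completion: 200=37  201=18  202=17  203=32  204=35
Turnaround (C−A): 200=37  201=17  202=13  203=27  204=28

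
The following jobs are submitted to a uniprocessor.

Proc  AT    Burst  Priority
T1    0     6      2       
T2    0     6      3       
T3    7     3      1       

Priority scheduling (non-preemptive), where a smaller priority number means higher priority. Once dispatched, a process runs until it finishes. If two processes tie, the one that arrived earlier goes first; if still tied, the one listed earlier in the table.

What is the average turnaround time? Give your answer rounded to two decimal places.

Schedule: | T1 0-6 | T2 6-12 | T3 12-15 |
Completion: T1=6  T2=12  T3=15
Turnaround (C−A): T1=6  T2=12  T3=8
Turnaround times: T1=6, T2=12, T3=8
Average turnaround = (6+12+8) / 3 = 26/3 = 8.67

8.67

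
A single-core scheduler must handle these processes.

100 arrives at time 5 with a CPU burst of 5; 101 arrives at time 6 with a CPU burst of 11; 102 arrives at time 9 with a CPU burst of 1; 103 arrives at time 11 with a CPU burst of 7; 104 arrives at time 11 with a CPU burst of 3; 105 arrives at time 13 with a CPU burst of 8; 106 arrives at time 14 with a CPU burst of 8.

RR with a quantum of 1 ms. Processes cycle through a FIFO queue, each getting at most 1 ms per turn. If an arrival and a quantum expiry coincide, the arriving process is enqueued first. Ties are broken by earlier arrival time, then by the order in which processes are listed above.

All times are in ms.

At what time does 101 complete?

Schedule: | idle 0-5 | 100 5-6 | 101 6-7 | 100 7-8 | 101 8-9 | 100 9-10 | 102 10-11 | 101 11-12 | 100 12-13 | 103 13-14 | 104 14-15 | 101 15-16 | 105 16-17 | 100 17-18 | 106 18-19 | 103 19-20 | 104 20-21 | 101 21-22 | 105 22-23 | 106 23-24 | 103 24-25 | 104 25-26 | 101 26-27 | 105 27-28 | 106 28-29 | 103 29-30 | 101 30-31 | 105 31-32 | 106 32-33 | 103 33-34 | 101 34-35 | 105 35-36 | 106 36-37 | 103 37-38 | 101 38-39 | 105 39-40 | 106 40-41 | 103 41-42 | 101 42-43 | 105 43-44 | 106 44-45 | 101 45-46 | 105 46-47 | 106 47-48 |
Completion: 100=18  101=46  102=11  103=42  104=26  105=47  106=48

46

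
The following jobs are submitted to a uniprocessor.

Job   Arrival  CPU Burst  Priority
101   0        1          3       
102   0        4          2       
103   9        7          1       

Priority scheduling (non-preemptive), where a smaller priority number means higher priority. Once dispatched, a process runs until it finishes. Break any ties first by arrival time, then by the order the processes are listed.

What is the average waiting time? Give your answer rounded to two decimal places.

Schedule: | 102 0-4 | 101 4-5 | idle 5-9 | 103 9-16 |
Completion: 101=5  102=4  103=16
Turnaround (C−A): 101=5  102=4  103=7
Waiting times: 101=4, 102=0, 103=0
Average waiting = (4+0+0) / 3 = 4/3 = 1.33

1.33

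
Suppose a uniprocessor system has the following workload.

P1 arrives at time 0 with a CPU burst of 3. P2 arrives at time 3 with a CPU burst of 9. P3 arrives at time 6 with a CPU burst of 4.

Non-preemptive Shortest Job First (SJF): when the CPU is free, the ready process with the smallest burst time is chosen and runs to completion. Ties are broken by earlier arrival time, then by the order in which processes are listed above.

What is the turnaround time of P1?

3

Timeline: | P1 0-3 | P2 3-12 | P3 12-16 |
Completion: P1=3  P2=12  P3=16
Turnaround (C−A): P1=3  P2=9  P3=10
Turnaround(P1) = completion − arrival = 3 − 0 = 3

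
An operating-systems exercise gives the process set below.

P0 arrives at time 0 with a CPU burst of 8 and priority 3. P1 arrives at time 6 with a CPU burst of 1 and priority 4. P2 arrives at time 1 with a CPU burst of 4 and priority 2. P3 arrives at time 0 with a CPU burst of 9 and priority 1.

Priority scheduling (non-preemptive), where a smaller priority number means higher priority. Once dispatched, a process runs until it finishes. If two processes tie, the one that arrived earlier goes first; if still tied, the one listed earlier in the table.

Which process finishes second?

Gantt: | P3 0-9 | P2 9-13 | P0 13-21 | P1 21-22 |
Completion: P0=21  P1=22  P2=13  P3=9
Turnaround (C−A): P0=21  P1=16  P2=12  P3=9
Finish order: P3 → P2 → P0 → P1

P2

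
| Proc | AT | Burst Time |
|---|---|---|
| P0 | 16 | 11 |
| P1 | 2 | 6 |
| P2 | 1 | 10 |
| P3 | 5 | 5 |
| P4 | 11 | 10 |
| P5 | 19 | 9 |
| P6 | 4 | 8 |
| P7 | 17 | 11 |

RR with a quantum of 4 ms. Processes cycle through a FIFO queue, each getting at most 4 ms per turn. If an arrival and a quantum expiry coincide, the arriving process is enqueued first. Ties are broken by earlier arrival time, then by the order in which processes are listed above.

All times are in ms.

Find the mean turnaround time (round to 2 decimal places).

Schedule: | idle 0-1 | P2 1-5 | P1 5-9 | P6 9-13 | P3 13-17 | P2 17-21 | P1 21-23 | P4 23-27 | P6 27-31 | P0 31-35 | P7 35-39 | P3 39-40 | P5 40-44 | P2 44-46 | P4 46-50 | P0 50-54 | P7 54-58 | P5 58-62 | P4 62-64 | P0 64-67 | P7 67-70 | P5 70-71 |
Completion: P0=67  P1=23  P2=46  P3=40  P4=64  P5=71  P6=31  P7=70
Turnaround (C−A): P0=51  P1=21  P2=45  P3=35  P4=53  P5=52  P6=27  P7=53
Turnaround times: P0=51, P1=21, P2=45, P3=35, P4=53, P5=52, P6=27, P7=53
Average turnaround = (51+21+45+35+53+52+27+53) / 8 = 337/8 = 42.13

42.13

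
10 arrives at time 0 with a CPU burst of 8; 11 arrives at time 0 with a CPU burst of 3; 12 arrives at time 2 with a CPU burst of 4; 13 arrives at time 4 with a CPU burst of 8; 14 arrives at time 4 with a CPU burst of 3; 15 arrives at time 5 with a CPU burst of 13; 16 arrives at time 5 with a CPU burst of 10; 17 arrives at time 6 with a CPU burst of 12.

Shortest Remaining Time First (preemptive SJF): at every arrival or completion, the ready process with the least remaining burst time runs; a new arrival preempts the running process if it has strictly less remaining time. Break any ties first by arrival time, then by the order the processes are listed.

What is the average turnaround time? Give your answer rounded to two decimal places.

Gantt: | 11 0-3 | 12 3-7 | 14 7-10 | 10 10-18 | 13 18-26 | 16 26-36 | 17 36-48 | 15 48-61 |
Completion: 10=18  11=3  12=7  13=26  14=10  15=61  16=36  17=48
Turnaround times: 10=18, 11=3, 12=5, 13=22, 14=6, 15=56, 16=31, 17=42
Average turnaround = (18+3+5+22+6+56+31+42) / 8 = 183/8 = 22.88

22.88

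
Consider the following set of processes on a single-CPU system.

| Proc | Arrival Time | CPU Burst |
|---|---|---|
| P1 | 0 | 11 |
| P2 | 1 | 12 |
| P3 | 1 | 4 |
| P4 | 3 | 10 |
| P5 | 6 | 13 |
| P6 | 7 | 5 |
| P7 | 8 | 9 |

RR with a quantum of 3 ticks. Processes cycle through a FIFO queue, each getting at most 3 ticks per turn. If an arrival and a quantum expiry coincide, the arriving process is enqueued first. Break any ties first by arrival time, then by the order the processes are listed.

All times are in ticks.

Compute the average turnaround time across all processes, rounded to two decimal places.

47.57

Schedule: | P1 0-3 | P2 3-6 | P3 6-9 | P4 9-12 | P1 12-15 | P5 15-18 | P2 18-21 | P6 21-24 | P7 24-27 | P3 27-28 | P4 28-31 | P1 31-34 | P5 34-37 | P2 37-40 | P6 40-42 | P7 42-45 | P4 45-48 | P1 48-50 | P5 50-53 | P2 53-56 | P7 56-59 | P4 59-60 | P5 60-64 |
Completion: P1=50  P2=56  P3=28  P4=60  P5=64  P6=42  P7=59
Turnaround times: P1=50, P2=55, P3=27, P4=57, P5=58, P6=35, P7=51
Average turnaround = (50+55+27+57+58+35+51) / 7 = 333/7 = 47.57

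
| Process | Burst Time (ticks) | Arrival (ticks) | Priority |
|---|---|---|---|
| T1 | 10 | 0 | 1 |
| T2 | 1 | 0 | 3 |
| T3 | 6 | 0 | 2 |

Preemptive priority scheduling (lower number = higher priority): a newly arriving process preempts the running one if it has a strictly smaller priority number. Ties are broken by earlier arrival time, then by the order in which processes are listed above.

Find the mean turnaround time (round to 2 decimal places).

14.33

Timeline: | T1 0-10 | T3 10-16 | T2 16-17 |
Completion: T1=10  T2=17  T3=16
Turnaround (C−A): T1=10  T2=17  T3=16
Turnaround times: T1=10, T2=17, T3=16
Average turnaround = (10+17+16) / 3 = 43/3 = 14.33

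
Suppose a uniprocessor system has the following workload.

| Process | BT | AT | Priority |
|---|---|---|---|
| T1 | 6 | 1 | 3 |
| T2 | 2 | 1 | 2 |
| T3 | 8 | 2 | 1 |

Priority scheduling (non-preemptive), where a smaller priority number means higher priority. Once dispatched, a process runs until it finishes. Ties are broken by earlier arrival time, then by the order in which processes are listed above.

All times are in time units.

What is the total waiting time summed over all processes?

11

Gantt: | idle 0-1 | T2 1-3 | T3 3-11 | T1 11-17 |
Completion: T1=17  T2=3  T3=11
Turnaround (C−A): T1=16  T2=2  T3=9
Waiting = turnaround − burst: T1=10, T2=0, T3=1
Total waiting = 10 + 0 + 1 = 11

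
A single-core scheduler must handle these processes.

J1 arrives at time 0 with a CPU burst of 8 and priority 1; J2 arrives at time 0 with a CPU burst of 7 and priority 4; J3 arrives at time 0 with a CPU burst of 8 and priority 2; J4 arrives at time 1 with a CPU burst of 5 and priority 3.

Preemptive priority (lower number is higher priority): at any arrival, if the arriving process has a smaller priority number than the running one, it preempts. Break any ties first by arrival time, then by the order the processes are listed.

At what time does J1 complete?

Timeline: | J1 0-8 | J3 8-16 | J4 16-21 | J2 21-28 |
Completion: J1=8  J2=28  J3=16  J4=21
Turnaround (C−A): J1=8  J2=28  J3=16  J4=20

8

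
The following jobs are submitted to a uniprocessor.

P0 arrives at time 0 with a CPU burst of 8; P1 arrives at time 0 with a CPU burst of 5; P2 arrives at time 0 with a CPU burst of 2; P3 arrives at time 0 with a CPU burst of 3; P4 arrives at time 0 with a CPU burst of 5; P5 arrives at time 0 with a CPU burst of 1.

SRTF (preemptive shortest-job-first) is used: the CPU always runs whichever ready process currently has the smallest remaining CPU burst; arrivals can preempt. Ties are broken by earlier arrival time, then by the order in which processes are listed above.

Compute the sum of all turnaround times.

Timeline: | P5 0-1 | P2 1-3 | P3 3-6 | P1 6-11 | P4 11-16 | P0 16-24 |
Completion: P0=24  P1=11  P2=3  P3=6  P4=16  P5=1
Turnaround = completion − arrival: P0=24, P1=11, P2=3, P3=6, P4=16, P5=1
Total turnaround = 24 + 11 + 3 + 6 + 16 + 1 = 61

61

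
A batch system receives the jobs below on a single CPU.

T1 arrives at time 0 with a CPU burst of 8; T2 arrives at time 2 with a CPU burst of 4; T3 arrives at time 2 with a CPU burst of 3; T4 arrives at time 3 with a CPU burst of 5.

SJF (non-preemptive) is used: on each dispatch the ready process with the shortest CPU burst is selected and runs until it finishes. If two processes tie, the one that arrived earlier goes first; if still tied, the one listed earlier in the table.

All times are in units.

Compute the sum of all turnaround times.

Schedule: | T1 0-8 | T3 8-11 | T2 11-15 | T4 15-20 |
Completion: T1=8  T2=15  T3=11  T4=20
Turnaround (C−A): T1=8  T2=13  T3=9  T4=17
Turnaround = completion − arrival: T1=8, T2=13, T3=9, T4=17
Total turnaround = 8 + 13 + 9 + 17 = 47

47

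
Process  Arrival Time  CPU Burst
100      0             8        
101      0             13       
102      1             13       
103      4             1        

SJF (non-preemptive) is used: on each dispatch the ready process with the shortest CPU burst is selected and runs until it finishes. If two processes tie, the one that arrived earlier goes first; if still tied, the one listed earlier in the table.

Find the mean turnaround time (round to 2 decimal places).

Schedule: | 100 0-8 | 103 8-9 | 101 9-22 | 102 22-35 |
Completion: 100=8  101=22  102=35  103=9
Turnaround times: 100=8, 101=22, 102=34, 103=5
Average turnaround = (8+22+34+5) / 4 = 69/4 = 17.25

17.25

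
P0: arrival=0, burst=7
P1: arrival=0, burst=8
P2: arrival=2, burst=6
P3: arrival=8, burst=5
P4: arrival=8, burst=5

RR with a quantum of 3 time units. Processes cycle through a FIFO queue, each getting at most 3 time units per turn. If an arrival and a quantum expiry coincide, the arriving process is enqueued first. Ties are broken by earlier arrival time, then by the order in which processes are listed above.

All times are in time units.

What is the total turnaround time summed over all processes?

118

Timeline: | P0 0-3 | P1 3-6 | P2 6-9 | P0 9-12 | P1 12-15 | P3 15-18 | P4 18-21 | P2 21-24 | P0 24-25 | P1 25-27 | P3 27-29 | P4 29-31 |
Completion: P0=25  P1=27  P2=24  P3=29  P4=31
Turnaround (C−A): P0=25  P1=27  P2=22  P3=21  P4=23
Turnaround = completion − arrival: P0=25, P1=27, P2=22, P3=21, P4=23
Total turnaround = 25 + 27 + 22 + 21 + 23 = 118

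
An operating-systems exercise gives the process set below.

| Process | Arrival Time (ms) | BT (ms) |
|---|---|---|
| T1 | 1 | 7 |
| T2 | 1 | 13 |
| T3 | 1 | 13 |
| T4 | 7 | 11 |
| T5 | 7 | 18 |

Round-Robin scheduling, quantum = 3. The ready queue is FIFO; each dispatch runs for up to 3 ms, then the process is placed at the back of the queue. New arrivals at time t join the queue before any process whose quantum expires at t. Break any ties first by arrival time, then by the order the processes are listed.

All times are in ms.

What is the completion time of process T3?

Gantt: | idle 0-1 | T1 1-4 | T2 4-7 | T3 7-10 | T1 10-13 | T4 13-16 | T5 16-19 | T2 19-22 | T3 22-25 | T1 25-26 | T4 26-29 | T5 29-32 | T2 32-35 | T3 35-38 | T4 38-41 | T5 41-44 | T2 44-47 | T3 47-50 | T4 50-52 | T5 52-55 | T2 55-56 | T3 56-57 | T5 57-63 |
Completion: T1=26  T2=56  T3=57  T4=52  T5=63
Turnaround (C−A): T1=25  T2=55  T3=56  T4=45  T5=56

57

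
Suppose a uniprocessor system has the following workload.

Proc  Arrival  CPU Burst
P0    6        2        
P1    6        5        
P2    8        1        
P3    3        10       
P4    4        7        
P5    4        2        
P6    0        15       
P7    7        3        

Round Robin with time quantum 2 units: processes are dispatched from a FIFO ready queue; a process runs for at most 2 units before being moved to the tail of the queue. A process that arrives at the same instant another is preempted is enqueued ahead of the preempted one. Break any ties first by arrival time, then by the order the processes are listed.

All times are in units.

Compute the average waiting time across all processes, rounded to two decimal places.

Schedule: | P6 0-4 | P3 4-6 | P4 6-8 | P5 8-10 | P6 10-12 | P0 12-14 | P1 14-16 | P3 16-18 | P7 18-20 | P2 20-21 | P4 21-23 | P6 23-25 | P1 25-27 | P3 27-29 | P7 29-30 | P4 30-32 | P6 32-34 | P1 34-35 | P3 35-37 | P4 37-38 | P6 38-40 | P3 40-42 | P6 42-45 |
Completion: P0=14  P1=35  P2=21  P3=42  P4=38  P5=10  P6=45  P7=30
Waiting times: P0=6, P1=24, P2=12, P3=29, P4=27, P5=4, P6=30, P7=20
Average waiting = (6+24+12+29+27+4+30+20) / 8 = 152/8 = 19.00

19.00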